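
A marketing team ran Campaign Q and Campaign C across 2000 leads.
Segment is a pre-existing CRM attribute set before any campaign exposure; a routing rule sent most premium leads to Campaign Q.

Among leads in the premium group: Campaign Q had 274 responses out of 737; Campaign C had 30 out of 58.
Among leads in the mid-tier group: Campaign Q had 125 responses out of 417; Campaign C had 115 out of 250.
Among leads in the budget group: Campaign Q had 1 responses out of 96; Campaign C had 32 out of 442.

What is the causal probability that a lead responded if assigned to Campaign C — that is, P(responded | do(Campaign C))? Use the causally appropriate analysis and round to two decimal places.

0.38

Campaign C is higher inside every customer segment stratum but Campaign Q is higher in aggregate. Whether to stratify depends on how customer segment relates to the campaign.
Customer segment differs across campaigns for reasons unrelated to any effect of the campaign itself, and it separately predicts the outcome — a classic confounder. We must compare within customer segment levels.
Standardising Campaign C to the population customer segment mix: 0.398·30/58 + 0.334·115/250 + 0.269·32/442 = 0.378.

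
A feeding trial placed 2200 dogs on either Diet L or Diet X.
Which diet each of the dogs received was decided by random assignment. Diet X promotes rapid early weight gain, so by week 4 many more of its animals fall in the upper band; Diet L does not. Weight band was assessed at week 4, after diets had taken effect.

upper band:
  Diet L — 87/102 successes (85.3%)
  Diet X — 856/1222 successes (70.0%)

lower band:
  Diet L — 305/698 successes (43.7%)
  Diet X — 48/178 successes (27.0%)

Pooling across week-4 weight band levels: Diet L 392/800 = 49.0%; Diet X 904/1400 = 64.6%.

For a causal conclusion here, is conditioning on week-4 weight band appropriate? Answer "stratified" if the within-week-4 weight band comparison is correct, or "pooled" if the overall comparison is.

pooled

Week-4 weight band is recorded after the diet and is itself shifted by it — it sits on the causal path from diet to outcome. Conditioning on a mediator would strip out part of the effect we want; the pooled comparison gives the total causal effect.
Pooled: Diet L 49.0% vs Diet X 64.6%; Diet X is higher overall.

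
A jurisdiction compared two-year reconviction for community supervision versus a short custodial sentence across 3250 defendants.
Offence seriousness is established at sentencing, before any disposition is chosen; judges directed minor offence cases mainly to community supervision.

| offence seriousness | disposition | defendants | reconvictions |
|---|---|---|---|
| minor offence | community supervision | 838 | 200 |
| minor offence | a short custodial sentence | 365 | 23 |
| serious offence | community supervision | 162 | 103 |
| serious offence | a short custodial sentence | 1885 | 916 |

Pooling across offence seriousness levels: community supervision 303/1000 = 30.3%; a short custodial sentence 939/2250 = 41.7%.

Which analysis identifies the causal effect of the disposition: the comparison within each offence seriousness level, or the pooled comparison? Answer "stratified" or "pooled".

stratified

a short custodial sentence is lower inside every offence seriousness stratum but community supervision is lower in aggregate. Whether to stratify depends on how offence seriousness relates to the disposition.
Offence seriousness is set before the disposition has any effect — it is not caused by the disposition — and it independently drives the outcome. That makes it a confounder, so the causal comparison is within offence seriousness levels.
Within each level — minor offence: 23.9% vs 6.3%; serious offence: 63.6% vs 48.6% — a short custodial sentence is lower every time.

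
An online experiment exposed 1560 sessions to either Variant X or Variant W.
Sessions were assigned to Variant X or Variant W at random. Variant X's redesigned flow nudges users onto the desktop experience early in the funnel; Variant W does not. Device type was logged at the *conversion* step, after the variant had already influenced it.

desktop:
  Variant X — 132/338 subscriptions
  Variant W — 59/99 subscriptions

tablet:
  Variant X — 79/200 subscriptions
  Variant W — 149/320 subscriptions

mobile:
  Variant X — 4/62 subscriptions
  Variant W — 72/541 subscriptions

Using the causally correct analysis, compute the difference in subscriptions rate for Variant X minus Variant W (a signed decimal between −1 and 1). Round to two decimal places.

+0.07

Stratifying would compare variants among sessions the variants themselves sorted into device type groups — a form of selection on an intermediate. The unconditioned pooled rates give the total causal effect.
The causal difference is the pooled difference: 0.358 − 0.292 = +0.067.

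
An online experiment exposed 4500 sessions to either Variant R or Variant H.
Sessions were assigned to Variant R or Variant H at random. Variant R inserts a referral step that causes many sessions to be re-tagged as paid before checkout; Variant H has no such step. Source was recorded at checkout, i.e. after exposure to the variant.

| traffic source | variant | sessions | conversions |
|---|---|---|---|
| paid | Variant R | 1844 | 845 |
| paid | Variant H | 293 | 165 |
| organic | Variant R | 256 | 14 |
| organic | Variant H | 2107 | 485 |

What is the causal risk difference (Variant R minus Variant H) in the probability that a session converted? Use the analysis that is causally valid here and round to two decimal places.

The traffic source-specific comparison favours Variant H throughout, but the pooled figures favour Variant R. The question is whether to condition on traffic source.
Stratifying would compare variants among sessions the variants themselves sorted into traffic source groups — a form of selection on an intermediate. The unconditioned pooled rates give the total causal effect.
The causal difference is the pooled difference: 0.409 − 0.271 = +0.138.

+0.14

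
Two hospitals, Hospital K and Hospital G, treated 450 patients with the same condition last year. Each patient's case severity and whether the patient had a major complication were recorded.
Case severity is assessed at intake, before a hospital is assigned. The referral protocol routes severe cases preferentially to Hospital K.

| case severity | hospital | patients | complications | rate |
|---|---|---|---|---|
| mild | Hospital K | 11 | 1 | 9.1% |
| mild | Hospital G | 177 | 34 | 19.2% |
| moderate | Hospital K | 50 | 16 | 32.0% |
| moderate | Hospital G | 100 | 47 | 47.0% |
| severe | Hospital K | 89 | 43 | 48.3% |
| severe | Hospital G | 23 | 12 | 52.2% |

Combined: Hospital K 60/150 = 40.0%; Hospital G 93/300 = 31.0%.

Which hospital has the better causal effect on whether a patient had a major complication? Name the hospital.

Hospital K

Case severity is set before the hospital has any effect — it is not caused by the hospital — and it independently drives the outcome. That makes it a confounder, so the causal comparison is within case severity levels.
Within each level — mild: 9.1% vs 19.2%; moderate: 32.0% vs 47.0%; severe: 48.3% vs 52.2% — Hospital K is lower every time.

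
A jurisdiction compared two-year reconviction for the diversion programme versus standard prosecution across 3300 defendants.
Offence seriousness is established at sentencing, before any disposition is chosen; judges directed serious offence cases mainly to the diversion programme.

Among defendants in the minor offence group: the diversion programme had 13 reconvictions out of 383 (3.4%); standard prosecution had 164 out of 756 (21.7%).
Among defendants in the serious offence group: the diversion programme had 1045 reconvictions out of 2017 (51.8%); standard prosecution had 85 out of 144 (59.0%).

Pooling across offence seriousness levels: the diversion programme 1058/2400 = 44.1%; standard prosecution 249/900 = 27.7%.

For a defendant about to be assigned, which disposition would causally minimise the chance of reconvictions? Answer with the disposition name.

Offence seriousness satisfies the back-door criterion: it is not a descendant of the disposition, and it blocks the spurious path from disposition to outcome. Adjusting for it (i.e., using the within-offence seriousness rates) gives the causal effect.
Within each level — minor offence: 3.4% vs 21.7%; serious offence: 51.8% vs 59.0% — the diversion programme is lower every time.

the diversion programme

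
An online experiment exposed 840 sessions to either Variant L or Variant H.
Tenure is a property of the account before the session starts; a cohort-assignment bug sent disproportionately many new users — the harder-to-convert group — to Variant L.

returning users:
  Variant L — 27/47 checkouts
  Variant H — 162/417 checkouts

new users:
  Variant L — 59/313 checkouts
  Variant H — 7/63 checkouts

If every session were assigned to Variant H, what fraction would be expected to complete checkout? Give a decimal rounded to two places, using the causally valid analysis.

The imbalance in user tenure arose from how sessions were allocated, not from anything the variant did; and user tenure independently affects the outcome. The pooled gap is confounded — condition on user tenure.
Standardising Variant H to the population user tenure mix: 0.552·162/417 + 0.448·7/63 = 0.264.

0.26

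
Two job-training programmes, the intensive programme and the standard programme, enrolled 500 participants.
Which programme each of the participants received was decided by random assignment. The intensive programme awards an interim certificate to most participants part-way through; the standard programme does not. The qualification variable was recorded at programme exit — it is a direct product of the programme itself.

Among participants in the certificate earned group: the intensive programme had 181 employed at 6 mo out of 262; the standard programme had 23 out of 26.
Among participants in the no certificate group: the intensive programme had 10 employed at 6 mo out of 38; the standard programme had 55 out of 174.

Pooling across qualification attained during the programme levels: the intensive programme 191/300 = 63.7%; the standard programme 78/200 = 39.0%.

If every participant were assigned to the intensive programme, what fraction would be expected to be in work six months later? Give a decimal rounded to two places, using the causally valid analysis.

Within every qualification attained during the programme level the standard programme has the higher rate, yet pooled the intensive programme does — Simpson's reversal.
Qualification attained during the programme is downstream of the programme. One should not condition on a consequence of treatment, so the overall rates are the right comparison.
So P(outcome | do(the intensive programme)) is just the pooled rate for the intensive programme: 191/300 = 0.637.

0.64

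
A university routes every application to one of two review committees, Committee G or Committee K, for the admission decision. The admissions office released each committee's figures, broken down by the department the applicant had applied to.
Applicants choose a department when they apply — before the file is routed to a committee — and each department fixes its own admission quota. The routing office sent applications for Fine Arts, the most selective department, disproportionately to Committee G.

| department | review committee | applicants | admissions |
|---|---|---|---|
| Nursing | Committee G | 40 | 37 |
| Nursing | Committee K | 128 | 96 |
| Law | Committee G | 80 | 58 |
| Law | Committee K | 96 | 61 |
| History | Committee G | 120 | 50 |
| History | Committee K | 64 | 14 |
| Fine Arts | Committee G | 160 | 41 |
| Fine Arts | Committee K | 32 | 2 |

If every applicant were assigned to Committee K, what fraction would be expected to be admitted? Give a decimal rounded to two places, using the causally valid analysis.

Nothing the review committee does changes department; the imbalance is an allocation artefact. With department also predicting the outcome, the pooled figure is confounded, and the within-stratum comparison is the causal one.
Standardising Committee K to the population department mix: 0.233·96/128 + 0.244·61/96 + 0.256·14/64 + 0.267·2/32 = 0.403.

0.40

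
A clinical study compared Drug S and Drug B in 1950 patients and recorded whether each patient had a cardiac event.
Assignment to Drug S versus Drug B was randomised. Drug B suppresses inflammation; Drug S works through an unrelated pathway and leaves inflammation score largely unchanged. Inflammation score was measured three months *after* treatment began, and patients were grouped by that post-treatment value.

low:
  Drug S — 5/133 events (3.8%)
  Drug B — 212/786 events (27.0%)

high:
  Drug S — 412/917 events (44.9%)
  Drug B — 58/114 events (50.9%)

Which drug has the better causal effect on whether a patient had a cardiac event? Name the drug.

The stratified and pooled comparisons disagree (Drug S wins within each inflammation score; Drug B wins overall), so the answer turns on the causal role of inflammation score.
Inflammation score is downstream of the drug. One should not condition on a consequence of treatment, so the overall rates are the right comparison.
Pooled: Drug S 39.7% vs Drug B 30.0%; Drug B is lower overall.

Drug B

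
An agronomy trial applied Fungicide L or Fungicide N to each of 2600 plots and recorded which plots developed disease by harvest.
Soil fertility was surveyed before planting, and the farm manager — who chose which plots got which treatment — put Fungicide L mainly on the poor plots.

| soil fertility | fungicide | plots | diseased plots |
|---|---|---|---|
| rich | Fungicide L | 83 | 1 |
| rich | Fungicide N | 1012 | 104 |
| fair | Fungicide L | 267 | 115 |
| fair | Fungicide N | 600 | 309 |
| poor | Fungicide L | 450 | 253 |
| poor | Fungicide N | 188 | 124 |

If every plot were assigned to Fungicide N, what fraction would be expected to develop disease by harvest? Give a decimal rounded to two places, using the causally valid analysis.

Soil fertility satisfies the back-door criterion: it is not a descendant of the fungicide, and it blocks the spurious path from fungicide to outcome. Adjusting for it (i.e., using the within-soil fertility rates) gives the causal effect.
Standardising Fungicide N to the population soil fertility mix: 0.421·104/1012 + 0.333·309/600 + 0.245·124/188 = 0.377.

0.38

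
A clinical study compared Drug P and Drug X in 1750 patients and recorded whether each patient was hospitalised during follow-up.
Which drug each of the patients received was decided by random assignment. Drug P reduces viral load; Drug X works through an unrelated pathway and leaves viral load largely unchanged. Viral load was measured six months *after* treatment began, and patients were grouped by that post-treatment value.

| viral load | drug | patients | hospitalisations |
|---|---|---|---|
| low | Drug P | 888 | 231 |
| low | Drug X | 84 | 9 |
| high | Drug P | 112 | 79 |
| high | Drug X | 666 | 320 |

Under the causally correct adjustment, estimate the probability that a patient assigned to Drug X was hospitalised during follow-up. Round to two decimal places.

0.44

Because the drug influences viral load, viral load is a post-treatment mediator, not a confounder. Stratifying on it would bias the estimate; the causal effect is the crude pooled difference.
So P(outcome | do(Drug X)) is just the pooled rate for Drug X: 329/750 = 0.439.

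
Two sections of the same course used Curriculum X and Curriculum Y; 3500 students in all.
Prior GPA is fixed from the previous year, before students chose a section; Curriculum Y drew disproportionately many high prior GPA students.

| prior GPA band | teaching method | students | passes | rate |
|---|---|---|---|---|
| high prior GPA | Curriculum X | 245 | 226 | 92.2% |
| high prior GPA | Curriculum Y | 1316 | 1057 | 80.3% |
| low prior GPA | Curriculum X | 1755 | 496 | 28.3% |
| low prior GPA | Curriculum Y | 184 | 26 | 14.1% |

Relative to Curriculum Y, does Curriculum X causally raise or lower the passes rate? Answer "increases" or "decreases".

increases

Prior GPA band is set before the teaching method has any effect — it is not caused by the teaching method — and it independently drives the outcome. That makes it a confounder, so the causal comparison is within prior GPA band levels.
Within each level — high prior GPA: 92.2% vs 80.3%; low prior GPA: 28.3% vs 14.1% — Curriculum X is higher every time.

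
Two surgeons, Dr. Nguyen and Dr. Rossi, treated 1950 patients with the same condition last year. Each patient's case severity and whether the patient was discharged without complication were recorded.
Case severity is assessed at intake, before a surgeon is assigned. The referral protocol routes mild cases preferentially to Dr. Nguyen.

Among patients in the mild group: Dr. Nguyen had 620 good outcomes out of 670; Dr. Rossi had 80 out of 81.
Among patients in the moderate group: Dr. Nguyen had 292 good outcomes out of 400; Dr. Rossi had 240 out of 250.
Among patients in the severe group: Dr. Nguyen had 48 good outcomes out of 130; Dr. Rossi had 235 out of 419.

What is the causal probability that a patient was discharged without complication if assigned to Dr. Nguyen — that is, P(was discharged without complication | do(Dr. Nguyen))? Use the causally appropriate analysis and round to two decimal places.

0.70

The stratified and pooled comparisons disagree (Dr. Rossi wins within each case severity; Dr. Nguyen wins overall), so the answer turns on the causal role of case severity.
Nothing the surgeon does changes case severity; the imbalance is an allocation artefact. With case severity also predicting the outcome, the pooled figure is confounded, and the within-stratum comparison is the causal one.
Standardising Dr. Nguyen to the population case severity mix: 0.385·620/670 + 0.333·292/400 + 0.282·48/130 = 0.704.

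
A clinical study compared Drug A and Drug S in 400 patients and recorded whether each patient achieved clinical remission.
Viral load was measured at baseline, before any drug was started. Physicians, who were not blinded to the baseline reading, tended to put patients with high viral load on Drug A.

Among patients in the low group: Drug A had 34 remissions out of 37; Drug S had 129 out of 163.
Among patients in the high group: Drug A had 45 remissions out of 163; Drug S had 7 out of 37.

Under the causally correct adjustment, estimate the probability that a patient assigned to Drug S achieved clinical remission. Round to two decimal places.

0.49

Here viral load is a common cause — it drives both which drug a case falls under and the outcome. The crude comparison mixes populations; the stratum-specific rates are the causally relevant ones.
Standardising Drug S to the population viral load mix: 0.500·129/163 + 0.500·7/37 = 0.490.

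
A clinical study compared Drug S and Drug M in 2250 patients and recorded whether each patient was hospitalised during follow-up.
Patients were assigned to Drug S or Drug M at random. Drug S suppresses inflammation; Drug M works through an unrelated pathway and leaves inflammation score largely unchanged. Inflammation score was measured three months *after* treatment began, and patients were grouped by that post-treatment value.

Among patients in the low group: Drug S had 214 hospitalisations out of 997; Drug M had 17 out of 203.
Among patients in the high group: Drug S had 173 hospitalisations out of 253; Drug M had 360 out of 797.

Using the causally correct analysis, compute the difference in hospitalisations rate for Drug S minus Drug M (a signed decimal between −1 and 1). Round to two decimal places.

-0.07

Drug M is lower inside every inflammation score stratum but Drug S is lower in aggregate. Whether to stratify depends on how inflammation score relates to the drug.
Inflammation score here is a post-treatment variable shaped by the drug; conditioning on it would introduce bias rather than remove it. The overall comparison is the causal one.
The causal difference is the pooled difference: 0.310 − 0.377 = -0.067.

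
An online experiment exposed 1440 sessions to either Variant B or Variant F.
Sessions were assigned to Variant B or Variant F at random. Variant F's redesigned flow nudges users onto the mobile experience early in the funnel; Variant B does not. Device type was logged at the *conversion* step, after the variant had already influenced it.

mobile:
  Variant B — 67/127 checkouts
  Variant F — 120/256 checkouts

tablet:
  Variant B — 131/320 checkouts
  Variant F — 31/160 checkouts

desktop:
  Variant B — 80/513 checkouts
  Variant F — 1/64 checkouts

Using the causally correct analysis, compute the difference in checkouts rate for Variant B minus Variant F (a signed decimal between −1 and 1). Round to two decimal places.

Device type is recorded after the variant and is itself shifted by it — it sits on the causal path from variant to outcome. Conditioning on a mediator would strip out part of the effect we want; the pooled comparison gives the total causal effect.
The causal difference is the pooled difference: 0.290 − 0.317 = -0.027.

-0.03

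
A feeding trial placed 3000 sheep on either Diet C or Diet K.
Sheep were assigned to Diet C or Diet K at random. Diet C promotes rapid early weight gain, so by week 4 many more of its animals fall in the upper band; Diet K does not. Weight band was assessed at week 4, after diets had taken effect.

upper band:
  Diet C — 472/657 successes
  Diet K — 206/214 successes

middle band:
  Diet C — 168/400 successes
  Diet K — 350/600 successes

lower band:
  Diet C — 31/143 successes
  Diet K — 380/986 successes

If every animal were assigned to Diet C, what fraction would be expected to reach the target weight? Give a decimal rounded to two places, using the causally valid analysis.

Week-4 weight band is downstream of the diet. One should not condition on a consequence of treatment, so the overall rates are the right comparison.
So P(outcome | do(Diet C)) is just the pooled rate for Diet C: 671/1200 = 0.559.

0.56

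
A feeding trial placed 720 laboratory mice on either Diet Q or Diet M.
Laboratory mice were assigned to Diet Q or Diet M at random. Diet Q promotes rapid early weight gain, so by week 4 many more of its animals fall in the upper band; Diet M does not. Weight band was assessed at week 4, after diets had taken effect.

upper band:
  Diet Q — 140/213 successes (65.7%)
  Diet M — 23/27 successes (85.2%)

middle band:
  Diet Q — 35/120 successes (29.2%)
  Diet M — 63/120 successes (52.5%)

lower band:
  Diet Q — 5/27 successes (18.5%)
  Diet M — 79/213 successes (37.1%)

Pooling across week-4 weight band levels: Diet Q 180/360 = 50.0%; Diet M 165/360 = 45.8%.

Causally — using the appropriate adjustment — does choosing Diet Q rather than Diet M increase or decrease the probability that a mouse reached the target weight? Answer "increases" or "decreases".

increases

The week-4 weight band-specific comparison favours Diet M throughout, but the pooled figures favour Diet Q. The question is whether to condition on week-4 weight band.
Week-4 weight band lies on the pathway diet → week-4 weight band → outcome, so adjusting for it blocks the indirect effect. For the total causal effect of diet, use the unadjusted pooled rates.
Pooled: Diet Q 50.0% vs Diet M 45.8%; Diet Q is higher overall.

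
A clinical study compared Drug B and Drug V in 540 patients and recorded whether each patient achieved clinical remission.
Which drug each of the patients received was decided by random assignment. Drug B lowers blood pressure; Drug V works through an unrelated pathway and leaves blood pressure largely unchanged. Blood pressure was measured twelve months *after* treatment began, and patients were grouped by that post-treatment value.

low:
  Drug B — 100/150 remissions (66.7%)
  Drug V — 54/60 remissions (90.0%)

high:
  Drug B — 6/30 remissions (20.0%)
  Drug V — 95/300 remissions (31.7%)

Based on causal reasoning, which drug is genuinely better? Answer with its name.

Blood pressure here is a post-treatment variable shaped by the drug; conditioning on it would introduce bias rather than remove it. The overall comparison is the causal one.
Pooled: Drug B 58.9% vs Drug V 41.4%; Drug B is higher overall.

Drug B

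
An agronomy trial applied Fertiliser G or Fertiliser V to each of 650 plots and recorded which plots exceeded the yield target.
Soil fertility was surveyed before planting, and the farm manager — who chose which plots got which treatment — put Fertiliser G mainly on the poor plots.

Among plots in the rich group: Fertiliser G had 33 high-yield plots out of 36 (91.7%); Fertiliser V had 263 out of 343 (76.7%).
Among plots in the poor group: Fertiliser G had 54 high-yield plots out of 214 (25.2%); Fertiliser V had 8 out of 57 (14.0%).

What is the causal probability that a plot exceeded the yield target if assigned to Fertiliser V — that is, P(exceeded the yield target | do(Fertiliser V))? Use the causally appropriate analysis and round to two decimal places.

0.51

Soil fertility differs across fertilisers for reasons unrelated to any effect of the fertiliser itself, and it separately predicts the outcome — a classic confounder. We must compare within soil fertility levels.
Standardising Fertiliser V to the population soil fertility mix: 0.583·263/343 + 0.417·8/57 = 0.506.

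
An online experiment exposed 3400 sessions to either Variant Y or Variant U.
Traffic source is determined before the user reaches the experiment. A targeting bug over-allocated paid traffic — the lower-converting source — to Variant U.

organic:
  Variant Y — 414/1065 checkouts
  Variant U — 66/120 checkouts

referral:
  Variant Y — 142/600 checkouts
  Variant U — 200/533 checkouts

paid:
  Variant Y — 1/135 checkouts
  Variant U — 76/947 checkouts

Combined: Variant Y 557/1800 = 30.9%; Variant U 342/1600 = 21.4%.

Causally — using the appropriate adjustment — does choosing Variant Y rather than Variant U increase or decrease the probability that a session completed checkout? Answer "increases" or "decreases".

The traffic source-specific comparison favours Variant U throughout, but the pooled figures favour Variant Y. The question is whether to condition on traffic source.
Traffic source differs across variants for reasons unrelated to any effect of the variant itself, and it separately predicts the outcome — a classic confounder. We must compare within traffic source levels.
Within each level — organic: 38.9% vs 55.0%; referral: 23.7% vs 37.5%; paid: 0.7% vs 8.0% — Variant U is higher every time.

decreases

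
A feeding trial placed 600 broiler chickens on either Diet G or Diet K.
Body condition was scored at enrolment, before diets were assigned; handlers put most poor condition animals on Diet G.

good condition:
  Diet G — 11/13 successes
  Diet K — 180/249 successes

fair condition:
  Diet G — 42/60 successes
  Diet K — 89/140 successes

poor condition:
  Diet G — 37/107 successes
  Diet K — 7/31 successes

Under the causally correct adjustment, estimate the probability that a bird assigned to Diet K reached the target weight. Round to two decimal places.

The starting body condition-specific comparison favours Diet G throughout, but the pooled figures favour Diet K. The question is whether to condition on starting body condition.
Starting body condition differs across diets for reasons unrelated to any effect of the diet itself, and it separately predicts the outcome — a classic confounder. We must compare within starting body condition levels.
Standardising Diet K to the population starting body condition mix: 0.437·180/249 + 0.333·89/140 + 0.230·7/31 = 0.580.

0.58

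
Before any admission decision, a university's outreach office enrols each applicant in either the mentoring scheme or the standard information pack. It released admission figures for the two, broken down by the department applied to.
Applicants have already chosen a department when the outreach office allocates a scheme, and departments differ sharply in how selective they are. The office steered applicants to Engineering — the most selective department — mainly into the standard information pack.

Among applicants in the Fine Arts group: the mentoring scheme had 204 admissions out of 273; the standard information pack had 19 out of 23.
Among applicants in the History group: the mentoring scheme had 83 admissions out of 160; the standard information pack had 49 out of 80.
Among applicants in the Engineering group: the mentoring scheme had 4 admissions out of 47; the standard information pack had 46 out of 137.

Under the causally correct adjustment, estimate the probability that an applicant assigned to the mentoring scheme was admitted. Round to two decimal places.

Department is set before the outreach scheme has any effect — it is not caused by the outreach scheme — and it independently drives the outcome. That makes it a confounder, so the causal comparison is within department levels.
Standardising the mentoring scheme to the population department mix: 0.411·204/273 + 0.333·83/160 + 0.256·4/47 = 0.502.

0.50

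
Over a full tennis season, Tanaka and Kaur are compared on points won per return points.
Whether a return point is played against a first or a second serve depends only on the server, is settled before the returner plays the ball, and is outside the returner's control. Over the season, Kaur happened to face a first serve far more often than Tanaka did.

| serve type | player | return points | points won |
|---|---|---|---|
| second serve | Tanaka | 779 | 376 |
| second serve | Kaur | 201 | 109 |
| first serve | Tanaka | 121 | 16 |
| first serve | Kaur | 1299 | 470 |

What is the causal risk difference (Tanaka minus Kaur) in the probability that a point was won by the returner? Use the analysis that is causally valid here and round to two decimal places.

Serve type is set before the player has any effect — it is not caused by the player — and it independently drives the outcome. That makes it a confounder, so the causal comparison is within serve type levels.
Adjusting over the population distribution of serve type: 0.408·(0.483−0.542) + 0.592·(0.132−0.362) = -0.160.

-0.16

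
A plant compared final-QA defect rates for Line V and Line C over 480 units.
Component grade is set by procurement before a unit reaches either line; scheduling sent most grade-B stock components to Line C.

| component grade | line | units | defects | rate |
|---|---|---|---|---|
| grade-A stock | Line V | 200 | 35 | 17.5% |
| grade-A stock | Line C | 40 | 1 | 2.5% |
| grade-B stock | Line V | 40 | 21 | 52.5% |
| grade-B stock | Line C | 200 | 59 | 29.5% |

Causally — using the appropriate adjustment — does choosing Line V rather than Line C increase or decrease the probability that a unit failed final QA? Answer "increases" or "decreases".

Within every component grade level Line C has the lower rate, yet pooled Line V does — Simpson's reversal.
Component grade satisfies the back-door criterion: it is not a descendant of the line, and it blocks the spurious path from line to outcome. Adjusting for it (i.e., using the within-component grade rates) gives the causal effect.
Within each level — grade-A stock: 17.5% vs 2.5%; grade-B stock: 52.5% vs 29.5% — Line C is lower every time.

increases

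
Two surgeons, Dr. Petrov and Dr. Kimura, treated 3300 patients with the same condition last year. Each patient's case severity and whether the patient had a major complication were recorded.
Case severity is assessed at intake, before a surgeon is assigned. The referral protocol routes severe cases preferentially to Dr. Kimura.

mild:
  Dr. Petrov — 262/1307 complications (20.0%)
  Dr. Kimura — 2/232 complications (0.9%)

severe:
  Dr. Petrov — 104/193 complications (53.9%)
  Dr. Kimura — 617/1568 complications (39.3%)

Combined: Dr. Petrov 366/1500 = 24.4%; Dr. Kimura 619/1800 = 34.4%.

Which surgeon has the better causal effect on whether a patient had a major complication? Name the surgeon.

The case severity-specific comparison favours Dr. Kimura throughout, but the pooled figures favour Dr. Petrov. The question is whether to condition on case severity.
The imbalance in case severity arose from how patients were allocated, not from anything the surgeon did; and case severity independently affects the outcome. The pooled gap is confounded — condition on case severity.
Within each level — mild: 20.0% vs 0.9%; severe: 53.9% vs 39.3% — Dr. Kimura is lower every time.

Dr. Kimura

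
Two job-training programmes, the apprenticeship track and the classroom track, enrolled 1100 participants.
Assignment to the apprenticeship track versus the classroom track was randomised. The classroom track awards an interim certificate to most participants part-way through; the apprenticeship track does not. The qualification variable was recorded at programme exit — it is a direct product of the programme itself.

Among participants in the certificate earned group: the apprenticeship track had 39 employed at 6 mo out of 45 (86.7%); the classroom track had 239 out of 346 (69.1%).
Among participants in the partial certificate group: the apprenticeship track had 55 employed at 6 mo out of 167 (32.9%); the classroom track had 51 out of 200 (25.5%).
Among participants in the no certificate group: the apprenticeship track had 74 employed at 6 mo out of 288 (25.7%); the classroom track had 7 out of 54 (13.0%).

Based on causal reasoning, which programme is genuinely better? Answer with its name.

the classroom track

Within every qualification attained during the programme level the apprenticeship track has the higher rate, yet pooled the classroom track does — Simpson's reversal.
Because the programme influences qualification attained during the programme, qualification attained during the programme is a post-treatment mediator, not a confounder. Stratifying on it would bias the estimate; the causal effect is the crude pooled difference.
Pooled: the apprenticeship track 33.6% vs the classroom track 49.5%; the classroom track is higher overall.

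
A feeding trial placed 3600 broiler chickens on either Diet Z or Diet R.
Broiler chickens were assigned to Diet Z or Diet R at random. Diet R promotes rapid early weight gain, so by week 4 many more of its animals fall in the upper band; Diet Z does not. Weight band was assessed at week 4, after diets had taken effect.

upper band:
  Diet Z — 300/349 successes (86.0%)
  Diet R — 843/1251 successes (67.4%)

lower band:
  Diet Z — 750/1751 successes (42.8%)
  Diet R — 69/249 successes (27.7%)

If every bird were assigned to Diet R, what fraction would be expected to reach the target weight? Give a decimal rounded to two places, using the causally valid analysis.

Diet Z is higher inside every week-4 weight band stratum but Diet R is higher in aggregate. Whether to stratify depends on how week-4 weight band relates to the diet.
Because the diet influences week-4 weight band, week-4 weight band is a post-treatment mediator, not a confounder. Stratifying on it would bias the estimate; the causal effect is the crude pooled difference.
So P(outcome | do(Diet R)) is just the pooled rate for Diet R: 912/1500 = 0.608.

0.61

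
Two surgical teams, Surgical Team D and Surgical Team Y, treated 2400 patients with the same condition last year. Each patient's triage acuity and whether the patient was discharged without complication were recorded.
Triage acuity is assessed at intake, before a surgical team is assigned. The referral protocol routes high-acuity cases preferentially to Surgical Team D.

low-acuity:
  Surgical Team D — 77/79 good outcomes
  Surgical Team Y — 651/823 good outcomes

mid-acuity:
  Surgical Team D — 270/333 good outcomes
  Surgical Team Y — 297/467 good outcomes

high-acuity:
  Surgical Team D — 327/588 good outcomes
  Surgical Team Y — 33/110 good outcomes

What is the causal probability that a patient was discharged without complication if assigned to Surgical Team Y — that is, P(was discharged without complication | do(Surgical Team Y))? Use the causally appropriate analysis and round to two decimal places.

0.60

Surgical Team D is higher inside every triage acuity stratum but Surgical Team Y is higher in aggregate. Whether to stratify depends on how triage acuity relates to the surgical team.
Here triage acuity is a common cause — it drives both which surgical team a case falls under and the outcome. The crude comparison mixes populations; the stratum-specific rates are the causally relevant ones.
Standardising Surgical Team Y to the population triage acuity mix: 0.376·651/823 + 0.333·297/467 + 0.291·33/110 = 0.597.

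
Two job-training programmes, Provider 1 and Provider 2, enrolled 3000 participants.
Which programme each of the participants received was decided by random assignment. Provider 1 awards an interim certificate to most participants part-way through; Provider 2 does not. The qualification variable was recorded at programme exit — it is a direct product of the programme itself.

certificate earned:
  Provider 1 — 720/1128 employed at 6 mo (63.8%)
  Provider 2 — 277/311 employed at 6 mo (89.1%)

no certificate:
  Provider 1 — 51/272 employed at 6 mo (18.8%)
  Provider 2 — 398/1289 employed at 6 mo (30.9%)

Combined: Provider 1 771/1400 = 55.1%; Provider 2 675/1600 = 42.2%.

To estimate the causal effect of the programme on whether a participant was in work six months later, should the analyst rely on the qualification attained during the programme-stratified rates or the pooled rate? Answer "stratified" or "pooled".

pooled

Provider 2 is higher inside every qualification attained during the programme stratum but Provider 1 is higher in aggregate. Whether to stratify depends on how qualification attained during the programme relates to the programme.
Qualification attained during the programme lies on the pathway programme → qualification attained during the programme → outcome, so adjusting for it blocks the indirect effect. For the total causal effect of programme, use the unadjusted pooled rates.
Pooled: Provider 1 55.1% vs Provider 2 42.2%; Provider 1 is higher overall.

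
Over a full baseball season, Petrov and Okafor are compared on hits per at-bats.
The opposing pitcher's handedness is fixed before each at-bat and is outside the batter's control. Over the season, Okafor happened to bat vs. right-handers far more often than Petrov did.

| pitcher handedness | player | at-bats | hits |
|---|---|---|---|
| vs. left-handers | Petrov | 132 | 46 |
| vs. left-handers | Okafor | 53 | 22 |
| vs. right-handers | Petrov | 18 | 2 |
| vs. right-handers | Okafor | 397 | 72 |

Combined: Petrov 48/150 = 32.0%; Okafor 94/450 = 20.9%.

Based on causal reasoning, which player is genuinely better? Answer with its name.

The stratified and pooled comparisons disagree (Okafor wins within each pitcher handedness; Petrov wins overall), so the answer turns on the causal role of pitcher handedness.
The imbalance in pitcher handedness arose from how at-bats were allocated, not from anything the player did; and pitcher handedness independently affects the outcome. The pooled gap is confounded — condition on pitcher handedness.
Within each level — vs. left-handers: 34.8% vs 41.5%; vs. right-handers: 11.1% vs 18.1% — Okafor is higher every time.

Okafor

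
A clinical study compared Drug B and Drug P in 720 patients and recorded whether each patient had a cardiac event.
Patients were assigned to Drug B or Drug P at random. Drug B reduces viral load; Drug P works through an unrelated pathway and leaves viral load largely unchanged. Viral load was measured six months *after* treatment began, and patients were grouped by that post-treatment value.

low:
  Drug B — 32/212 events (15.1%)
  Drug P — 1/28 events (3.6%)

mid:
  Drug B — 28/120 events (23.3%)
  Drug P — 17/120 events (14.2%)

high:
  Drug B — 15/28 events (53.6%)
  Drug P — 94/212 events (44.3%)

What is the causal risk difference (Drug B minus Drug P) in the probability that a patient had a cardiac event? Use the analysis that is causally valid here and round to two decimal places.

Drug P is lower inside every viral load stratum but Drug B is lower in aggregate. Whether to stratify depends on how viral load relates to the drug.
Viral load lies on the pathway drug → viral load → outcome, so adjusting for it blocks the indirect effect. For the total causal effect of drug, use the unadjusted pooled rates.
The causal difference is the pooled difference: 0.208 − 0.311 = -0.103.

-0.10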